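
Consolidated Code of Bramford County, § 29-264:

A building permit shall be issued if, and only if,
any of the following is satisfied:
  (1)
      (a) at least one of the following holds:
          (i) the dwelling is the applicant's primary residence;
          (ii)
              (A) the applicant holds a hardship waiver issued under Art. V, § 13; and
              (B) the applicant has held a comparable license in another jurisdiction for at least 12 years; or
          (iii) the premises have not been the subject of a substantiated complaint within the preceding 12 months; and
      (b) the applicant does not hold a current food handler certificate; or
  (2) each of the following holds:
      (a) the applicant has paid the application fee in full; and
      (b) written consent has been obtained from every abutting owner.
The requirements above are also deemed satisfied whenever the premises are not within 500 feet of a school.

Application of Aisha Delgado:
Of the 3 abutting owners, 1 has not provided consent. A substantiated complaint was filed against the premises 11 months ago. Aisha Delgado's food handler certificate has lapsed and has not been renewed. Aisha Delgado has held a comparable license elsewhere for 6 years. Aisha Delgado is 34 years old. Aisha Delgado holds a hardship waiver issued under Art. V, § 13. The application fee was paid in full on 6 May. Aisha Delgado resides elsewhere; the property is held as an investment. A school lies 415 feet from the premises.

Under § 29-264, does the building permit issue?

(i) primary residence — not met.
(A) hardship waiver — holds.
(B) prior license ≥ 12 yr — not satisfied.
So (ii) is not satisfied (T AND F).
(iii) no complaint in 12 mo. — not met.
(a) = F OR F OR F = false.
(b) not (food handler cert.) — met.
(1): F AND T → false.
(a) fee paid — holds.
(b) all abutters consent — fails.
(2): T AND F → false.
Overall: F OR F → false.
Exception (≥500 ft from school) — not satisfied.
Result: main false OR exception false → false.

No — denied.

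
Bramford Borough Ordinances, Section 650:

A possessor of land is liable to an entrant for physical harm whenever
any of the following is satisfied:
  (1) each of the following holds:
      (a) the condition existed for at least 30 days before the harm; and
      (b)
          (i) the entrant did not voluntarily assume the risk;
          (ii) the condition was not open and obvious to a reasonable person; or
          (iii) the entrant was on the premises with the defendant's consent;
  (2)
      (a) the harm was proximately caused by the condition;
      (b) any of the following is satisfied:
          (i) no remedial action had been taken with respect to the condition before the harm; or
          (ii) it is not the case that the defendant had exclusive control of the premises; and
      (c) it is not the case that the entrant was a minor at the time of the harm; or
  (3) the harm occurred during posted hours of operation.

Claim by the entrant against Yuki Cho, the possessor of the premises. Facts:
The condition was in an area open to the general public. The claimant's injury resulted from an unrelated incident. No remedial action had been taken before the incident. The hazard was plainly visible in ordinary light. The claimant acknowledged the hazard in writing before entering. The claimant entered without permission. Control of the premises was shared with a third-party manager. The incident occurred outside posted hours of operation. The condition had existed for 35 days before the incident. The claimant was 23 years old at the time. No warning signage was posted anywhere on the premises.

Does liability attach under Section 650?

(a) condition ≥30 days old — satisfied.
(i) no assumed risk — fails.
(ii) not open/obvious — not met.
(iii) consent to enter — fails.
(b) = F OR F OR F = false.
(1) = T AND F = false.
(a) proximate cause — fails.
(i) no remedial action — holds.
(ii) not (exclusive control) — met.
So (b) is satisfied (T OR T).
(c) not (entrant a minor) — satisfied.
So (2) is not satisfied (F AND T AND T).
(3) during posted hours — not met.
Overall: F OR F OR F → false.

No — not liable.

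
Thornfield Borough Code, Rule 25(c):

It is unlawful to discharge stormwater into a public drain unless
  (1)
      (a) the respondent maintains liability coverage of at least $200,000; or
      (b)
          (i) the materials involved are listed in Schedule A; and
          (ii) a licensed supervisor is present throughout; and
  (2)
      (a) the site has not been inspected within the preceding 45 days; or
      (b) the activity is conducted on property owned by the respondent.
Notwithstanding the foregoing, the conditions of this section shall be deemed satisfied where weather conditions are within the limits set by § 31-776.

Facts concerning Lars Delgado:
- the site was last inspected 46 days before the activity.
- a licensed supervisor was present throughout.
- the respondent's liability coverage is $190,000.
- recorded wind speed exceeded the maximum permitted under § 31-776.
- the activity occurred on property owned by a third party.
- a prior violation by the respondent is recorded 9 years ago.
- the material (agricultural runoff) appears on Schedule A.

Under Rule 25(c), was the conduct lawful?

Yes — lawful.

(a) coverage ≥ $200,000 — not met.
(i) Schedule A material — met.
(ii) supervisor present — satisfied.
So (b) is satisfied (T AND T).
So (1) is satisfied (F OR T).
(a) not (site inspected) — holds.
(b) own property — fails.
(2) = T OR F = true.
So Overall is satisfied (T AND T).
Exception (weather ok) — not satisfied.
Result: main true OR exception false → true.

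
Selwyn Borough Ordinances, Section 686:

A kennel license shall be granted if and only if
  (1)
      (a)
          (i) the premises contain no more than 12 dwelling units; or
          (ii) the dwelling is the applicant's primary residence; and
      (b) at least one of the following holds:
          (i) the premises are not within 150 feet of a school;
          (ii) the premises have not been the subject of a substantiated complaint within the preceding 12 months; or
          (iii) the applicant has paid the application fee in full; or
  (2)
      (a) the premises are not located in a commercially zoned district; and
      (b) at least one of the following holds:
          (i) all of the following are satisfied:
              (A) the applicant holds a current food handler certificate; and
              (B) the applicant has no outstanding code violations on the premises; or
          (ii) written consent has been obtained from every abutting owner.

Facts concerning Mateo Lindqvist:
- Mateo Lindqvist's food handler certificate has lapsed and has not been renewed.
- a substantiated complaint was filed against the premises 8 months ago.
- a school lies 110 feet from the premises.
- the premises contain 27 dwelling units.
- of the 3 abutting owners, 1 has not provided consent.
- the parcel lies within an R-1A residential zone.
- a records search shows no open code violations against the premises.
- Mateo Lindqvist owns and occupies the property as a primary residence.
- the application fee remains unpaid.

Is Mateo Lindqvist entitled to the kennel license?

No — denied.

(i) ≤ 12 units — not met.
(ii) primary residence — satisfied.
(a): F OR T → true.
(i) ≥150 ft from school — not satisfied.
(ii) no complaint in 12 mo. — fails.
(iii) fee paid — fails.
(b) = F OR F OR F = false.
(1): T AND F → false.
(a) not (commercially zoned) — holds.
(A) food handler cert. — fails.
(B) no code violations — satisfied.
So (i) is not satisfied (F AND T).
(ii) all abutters consent — not met.
So (b) is not satisfied (F OR F).
So (2) is not satisfied (T AND F).
Overall = F OR F = false.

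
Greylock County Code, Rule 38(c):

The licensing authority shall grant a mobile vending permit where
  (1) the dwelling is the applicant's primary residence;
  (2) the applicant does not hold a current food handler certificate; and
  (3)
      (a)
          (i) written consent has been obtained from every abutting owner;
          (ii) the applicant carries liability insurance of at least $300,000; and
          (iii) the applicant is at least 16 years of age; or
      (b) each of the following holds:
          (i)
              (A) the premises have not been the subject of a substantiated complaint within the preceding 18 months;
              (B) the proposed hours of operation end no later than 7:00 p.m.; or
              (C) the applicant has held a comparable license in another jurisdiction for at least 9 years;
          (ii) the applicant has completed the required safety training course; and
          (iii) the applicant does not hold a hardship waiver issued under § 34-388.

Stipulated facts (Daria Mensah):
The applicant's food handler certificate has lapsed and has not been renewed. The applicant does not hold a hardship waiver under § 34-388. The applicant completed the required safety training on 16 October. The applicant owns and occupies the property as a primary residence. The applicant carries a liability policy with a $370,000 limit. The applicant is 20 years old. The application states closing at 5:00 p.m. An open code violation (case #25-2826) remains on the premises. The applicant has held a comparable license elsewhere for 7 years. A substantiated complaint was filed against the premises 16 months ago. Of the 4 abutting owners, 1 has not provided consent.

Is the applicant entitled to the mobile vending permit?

Yes — granted.

(1) primary residence — satisfied.
(2) not (food handler cert.) — met.
(i) all abutters consent — fails.
(ii) insurance ≥ $300,000 — holds.
(iii) age ≥ 16 — holds.
(a) = F AND T AND T = false.
(A) no complaint in 18 mo. — not satisfied.
(B) closes by 7 p.m. — satisfied.
(C) prior license ≥ 9 yr — not met.
(i): F OR T OR F → true.
(ii) safety training — holds.
(iii) not (hardship waiver) — met.
So (b) is satisfied (T AND T AND T).
(3) = F OR T = true.
Overall: T AND T AND T → true.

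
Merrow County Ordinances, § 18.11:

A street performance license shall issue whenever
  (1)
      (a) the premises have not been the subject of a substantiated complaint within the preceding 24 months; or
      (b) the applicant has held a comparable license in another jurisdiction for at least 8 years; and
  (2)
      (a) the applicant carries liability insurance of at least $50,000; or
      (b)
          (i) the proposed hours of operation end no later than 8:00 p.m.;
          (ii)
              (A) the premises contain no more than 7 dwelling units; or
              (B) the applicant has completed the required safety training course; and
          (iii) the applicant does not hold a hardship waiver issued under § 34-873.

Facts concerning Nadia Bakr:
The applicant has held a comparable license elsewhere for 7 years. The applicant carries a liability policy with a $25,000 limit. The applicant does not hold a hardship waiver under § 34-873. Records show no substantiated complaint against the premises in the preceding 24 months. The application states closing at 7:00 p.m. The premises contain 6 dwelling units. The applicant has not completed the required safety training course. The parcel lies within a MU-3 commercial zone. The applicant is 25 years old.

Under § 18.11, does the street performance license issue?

Yes — granted.

(a) no complaint in 24 mo. — holds.
(b) prior license ≥ 8 yr — not satisfied.
(1): T OR F → true.
(a) insurance ≥ $50,000 — fails.
(i) closes by 8 p.m. — holds.
(A) ≤ 7 units — satisfied.
(B) safety training — fails.
So (ii) is satisfied (T OR F).
(iii) not (hardship waiver) — satisfied.
(b): T AND T AND T → true.
So (2) is satisfied (F OR T).
So Overall is satisfied (T AND T).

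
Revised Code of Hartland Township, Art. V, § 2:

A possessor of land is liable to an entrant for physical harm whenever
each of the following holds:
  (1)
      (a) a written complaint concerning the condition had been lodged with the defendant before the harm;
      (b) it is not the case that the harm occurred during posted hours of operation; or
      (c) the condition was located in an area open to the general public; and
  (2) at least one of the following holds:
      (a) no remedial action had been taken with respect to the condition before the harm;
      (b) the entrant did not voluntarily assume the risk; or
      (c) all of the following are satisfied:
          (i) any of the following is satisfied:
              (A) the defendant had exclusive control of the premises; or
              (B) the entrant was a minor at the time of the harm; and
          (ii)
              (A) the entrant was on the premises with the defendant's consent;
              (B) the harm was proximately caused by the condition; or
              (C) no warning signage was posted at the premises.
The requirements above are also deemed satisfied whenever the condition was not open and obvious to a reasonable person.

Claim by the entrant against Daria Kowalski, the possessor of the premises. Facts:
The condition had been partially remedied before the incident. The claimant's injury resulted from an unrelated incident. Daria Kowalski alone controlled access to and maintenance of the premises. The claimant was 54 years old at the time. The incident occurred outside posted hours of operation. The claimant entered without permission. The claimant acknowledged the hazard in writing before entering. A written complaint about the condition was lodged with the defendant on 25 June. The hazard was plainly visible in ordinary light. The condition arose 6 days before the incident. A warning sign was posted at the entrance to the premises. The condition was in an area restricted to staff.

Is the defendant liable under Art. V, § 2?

(a) complaint lodged — holds.
(b) not (during posted hours) — holds.
(c) public area — fails.
(1): T OR T OR F → true.
(a) no remedial action — fails.
(b) no assumed risk — fails.
(A) exclusive control — satisfied.
(B) entrant a minor — fails.
(i) = T OR F = true.
(A) consent to enter — not satisfied.
(B) proximate cause — not met.
(C) no signage posted — not met.
(ii) = F OR F OR F = false.
So (c) is not satisfied (T AND F).
(2): F OR F OR F → false.
Overall: T AND F → false.
Exception (not open/obvious) — not satisfied.
Result: main false OR exception false → false.

No — not liable.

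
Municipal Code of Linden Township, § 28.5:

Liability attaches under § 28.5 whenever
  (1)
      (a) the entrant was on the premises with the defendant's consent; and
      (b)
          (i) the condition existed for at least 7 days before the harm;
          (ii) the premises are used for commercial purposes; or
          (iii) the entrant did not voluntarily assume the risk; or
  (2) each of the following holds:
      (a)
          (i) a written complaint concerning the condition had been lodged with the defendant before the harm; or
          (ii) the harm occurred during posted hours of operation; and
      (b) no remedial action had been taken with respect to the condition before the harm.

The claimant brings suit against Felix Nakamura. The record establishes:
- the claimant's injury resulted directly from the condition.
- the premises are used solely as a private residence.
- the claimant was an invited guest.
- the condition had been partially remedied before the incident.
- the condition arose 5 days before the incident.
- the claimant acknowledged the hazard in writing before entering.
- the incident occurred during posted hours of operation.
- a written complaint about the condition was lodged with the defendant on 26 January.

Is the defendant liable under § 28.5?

(a) consent to enter — holds.
(i) condition ≥7 days old — not satisfied.
(ii) commercial use — fails.
(iii) no assumed risk — not met.
(b): F OR F OR F → false.
(1) = T AND F = false.
(i) complaint lodged — met.
(ii) during posted hours — met.
So (a) is satisfied (T OR T).
(b) no remedial action — not satisfied.
So (2) is not satisfied (T AND F).
So Overall is not satisfied (F OR F).

No — not liable.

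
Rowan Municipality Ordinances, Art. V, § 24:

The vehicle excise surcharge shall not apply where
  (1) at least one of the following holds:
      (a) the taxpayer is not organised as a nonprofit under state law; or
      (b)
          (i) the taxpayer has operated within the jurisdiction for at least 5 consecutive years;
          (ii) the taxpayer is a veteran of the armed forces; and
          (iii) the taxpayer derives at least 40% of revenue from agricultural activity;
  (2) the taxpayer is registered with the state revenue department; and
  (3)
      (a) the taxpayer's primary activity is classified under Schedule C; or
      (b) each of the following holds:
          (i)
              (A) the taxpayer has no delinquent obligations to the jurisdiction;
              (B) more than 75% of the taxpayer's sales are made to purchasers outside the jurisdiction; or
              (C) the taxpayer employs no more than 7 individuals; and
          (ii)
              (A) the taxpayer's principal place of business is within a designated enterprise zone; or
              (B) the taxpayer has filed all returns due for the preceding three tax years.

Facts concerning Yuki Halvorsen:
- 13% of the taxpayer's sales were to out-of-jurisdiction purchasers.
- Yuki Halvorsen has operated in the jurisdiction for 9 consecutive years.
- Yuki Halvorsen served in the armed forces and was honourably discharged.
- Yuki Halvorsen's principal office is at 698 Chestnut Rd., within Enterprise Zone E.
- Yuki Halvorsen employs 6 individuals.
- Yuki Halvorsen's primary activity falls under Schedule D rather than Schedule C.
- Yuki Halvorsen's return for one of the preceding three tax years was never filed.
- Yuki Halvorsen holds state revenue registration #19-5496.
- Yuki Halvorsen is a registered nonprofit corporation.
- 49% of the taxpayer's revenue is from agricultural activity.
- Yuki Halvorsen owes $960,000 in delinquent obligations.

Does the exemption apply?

(a) not (nonprofit) — not satisfied.
(i) ≥ 5 yrs in jurisdiction — met.
(ii) veteran — satisfied.
(iii) ≥40% agricultural — satisfied.
(b) = T AND T AND T = true.
(1) = F OR T = true.
(2) state-registered — holds.
(a) Schedule C activity — fails.
(A) no delinquency — not met.
(B) >75% out-of-jur. sales — not satisfied.
(C) ≤ 7 employees — satisfied.
(i): F OR F OR T → true.
(A) in enterprise zone — met.
(B) returns current — not met.
(ii) = T OR F = true.
(b): T AND T → true.
So (3) is satisfied (F OR T).
Overall: T AND T AND T → true.

Yes — exempt.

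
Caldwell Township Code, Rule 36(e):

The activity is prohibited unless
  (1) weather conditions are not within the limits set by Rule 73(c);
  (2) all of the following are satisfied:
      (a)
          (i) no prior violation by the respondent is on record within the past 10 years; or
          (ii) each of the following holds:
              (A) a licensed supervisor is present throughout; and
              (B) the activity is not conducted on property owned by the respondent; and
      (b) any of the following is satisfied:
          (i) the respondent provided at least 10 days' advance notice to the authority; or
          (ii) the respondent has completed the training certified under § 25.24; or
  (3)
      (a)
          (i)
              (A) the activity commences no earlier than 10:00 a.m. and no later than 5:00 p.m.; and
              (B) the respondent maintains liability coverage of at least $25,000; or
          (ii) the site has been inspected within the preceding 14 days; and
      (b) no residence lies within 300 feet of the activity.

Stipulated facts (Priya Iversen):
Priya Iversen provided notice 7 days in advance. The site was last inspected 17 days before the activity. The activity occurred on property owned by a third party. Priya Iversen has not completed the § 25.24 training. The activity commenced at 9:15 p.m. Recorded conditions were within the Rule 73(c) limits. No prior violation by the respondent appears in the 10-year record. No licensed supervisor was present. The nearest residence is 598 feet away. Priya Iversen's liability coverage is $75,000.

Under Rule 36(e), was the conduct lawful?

No — unlawful.

(1) not (weather ok) — not met.
(i) no prior violation — met.
(A) supervisor present — not met.
(B) not (own property) — met.
(ii): F AND T → false.
So (a) is satisfied (T OR F).
(i) ≥10 days' notice — not satisfied.
(ii) training certified — not met.
(b) = F OR F = false.
(2): T AND F → false.
(A) start within hours — fails.
(B) coverage ≥ $25,000 — holds.
So (i) is not satisfied (F AND T).
(ii) site inspected — not satisfied.
So (a) is not satisfied (F OR F).
(b) no residence in 300 ft — holds.
So (3) is not satisfied (F AND T).
So Overall is not satisfied (F OR F OR F).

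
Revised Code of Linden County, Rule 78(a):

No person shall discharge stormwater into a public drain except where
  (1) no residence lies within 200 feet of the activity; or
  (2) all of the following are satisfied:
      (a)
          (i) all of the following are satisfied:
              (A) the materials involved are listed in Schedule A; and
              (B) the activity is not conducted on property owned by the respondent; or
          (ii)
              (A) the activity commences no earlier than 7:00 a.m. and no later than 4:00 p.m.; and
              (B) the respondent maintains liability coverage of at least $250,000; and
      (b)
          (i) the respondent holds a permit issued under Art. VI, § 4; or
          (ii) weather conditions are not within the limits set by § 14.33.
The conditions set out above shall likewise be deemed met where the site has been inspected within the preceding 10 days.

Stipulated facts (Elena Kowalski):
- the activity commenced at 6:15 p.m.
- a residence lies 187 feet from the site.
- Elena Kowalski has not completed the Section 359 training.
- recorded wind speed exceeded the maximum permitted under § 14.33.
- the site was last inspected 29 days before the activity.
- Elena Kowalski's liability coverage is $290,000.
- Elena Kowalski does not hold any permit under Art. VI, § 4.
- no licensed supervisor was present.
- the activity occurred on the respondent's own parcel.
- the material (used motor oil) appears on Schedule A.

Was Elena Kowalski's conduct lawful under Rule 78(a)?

(1) no residence in 200 ft — not satisfied.
(A) Schedule A material — holds.
(B) not (own property) — fails.
(i) = T AND F = false.
(A) start within hours — not satisfied.
(B) coverage ≥ $250,000 — holds.
So (ii) is not satisfied (F AND T).
(a): F OR F → false.
(i) holds permit — not met.
(ii) not (weather ok) — satisfied.
(b): F OR T → true.
(2): F AND T → false.
Overall = F OR F = false.
Exception (site inspected) — not satisfied.
Result: main false OR exception false → false.

No — unlawful.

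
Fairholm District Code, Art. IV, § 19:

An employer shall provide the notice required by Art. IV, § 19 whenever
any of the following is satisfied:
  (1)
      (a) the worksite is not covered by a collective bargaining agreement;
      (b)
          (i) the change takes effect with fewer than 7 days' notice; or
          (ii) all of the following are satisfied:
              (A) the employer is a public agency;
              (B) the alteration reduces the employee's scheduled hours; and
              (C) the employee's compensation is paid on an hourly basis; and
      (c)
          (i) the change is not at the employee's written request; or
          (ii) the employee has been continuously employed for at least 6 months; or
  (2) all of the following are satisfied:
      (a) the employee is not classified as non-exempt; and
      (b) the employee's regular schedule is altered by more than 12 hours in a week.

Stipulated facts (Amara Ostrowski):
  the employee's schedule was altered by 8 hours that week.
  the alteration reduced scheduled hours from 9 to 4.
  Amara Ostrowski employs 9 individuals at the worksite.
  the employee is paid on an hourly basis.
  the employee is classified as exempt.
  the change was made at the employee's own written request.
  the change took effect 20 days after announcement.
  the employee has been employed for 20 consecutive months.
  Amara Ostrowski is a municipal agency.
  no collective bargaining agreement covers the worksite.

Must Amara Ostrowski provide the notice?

Yes — required.

(a) no CBA — holds.
(i) < 7 days' notice — not met.
(A) public agency — met.
(B) hours reduced — satisfied.
(C) hourly-paid — satisfied.
(ii) = T AND T AND T = true.
So (b) is satisfied (F OR T).
(i) not employee-requested — not met.
(ii) tenure ≥ 6 mo. — satisfied.
(c) = F OR T = true.
(1) = T AND T AND T = true.
(a) not (non-exempt) — satisfied.
(b) schedule shift > 12h — not met.
(2): T AND F → false.
So Overall is satisfied (T OR F).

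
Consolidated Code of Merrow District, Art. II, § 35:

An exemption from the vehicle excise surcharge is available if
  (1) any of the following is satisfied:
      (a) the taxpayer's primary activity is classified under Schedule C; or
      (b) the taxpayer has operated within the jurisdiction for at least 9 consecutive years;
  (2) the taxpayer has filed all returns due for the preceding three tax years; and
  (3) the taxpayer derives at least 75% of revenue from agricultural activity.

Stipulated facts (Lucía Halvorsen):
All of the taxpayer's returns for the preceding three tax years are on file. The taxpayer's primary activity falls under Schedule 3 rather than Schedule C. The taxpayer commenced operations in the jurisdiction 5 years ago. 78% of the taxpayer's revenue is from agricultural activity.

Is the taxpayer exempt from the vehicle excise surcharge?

(a) Schedule C activity — not met.
(b) ≥ 9 yrs in jurisdiction — not satisfied.
So (1) is not satisfied (F OR F).
(2) returns current — satisfied.
(3) ≥75% agricultural — met.
So Overall is not satisfied (F AND T AND T).

No — not exempt.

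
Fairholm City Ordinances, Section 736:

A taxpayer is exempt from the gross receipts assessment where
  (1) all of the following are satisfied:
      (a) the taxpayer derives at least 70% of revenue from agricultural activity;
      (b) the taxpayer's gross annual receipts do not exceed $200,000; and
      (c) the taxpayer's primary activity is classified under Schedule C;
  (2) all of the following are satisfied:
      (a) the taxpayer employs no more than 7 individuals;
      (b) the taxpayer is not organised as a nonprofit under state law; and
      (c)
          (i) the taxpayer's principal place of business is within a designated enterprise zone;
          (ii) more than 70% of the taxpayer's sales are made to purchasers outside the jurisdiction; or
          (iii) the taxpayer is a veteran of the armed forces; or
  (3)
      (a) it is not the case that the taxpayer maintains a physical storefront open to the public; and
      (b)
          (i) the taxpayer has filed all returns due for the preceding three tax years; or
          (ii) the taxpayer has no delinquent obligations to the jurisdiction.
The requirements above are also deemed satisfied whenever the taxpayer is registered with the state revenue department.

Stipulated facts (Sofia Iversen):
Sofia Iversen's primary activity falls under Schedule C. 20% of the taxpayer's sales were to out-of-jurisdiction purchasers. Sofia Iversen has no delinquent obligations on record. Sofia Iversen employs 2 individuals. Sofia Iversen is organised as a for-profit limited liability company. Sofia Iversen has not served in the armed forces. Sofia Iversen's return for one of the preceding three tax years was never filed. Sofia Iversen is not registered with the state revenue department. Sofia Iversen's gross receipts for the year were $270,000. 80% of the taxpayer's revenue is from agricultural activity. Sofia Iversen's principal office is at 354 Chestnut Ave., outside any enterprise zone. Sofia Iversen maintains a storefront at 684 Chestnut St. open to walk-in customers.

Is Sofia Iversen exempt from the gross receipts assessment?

(a) ≥70% agricultural — satisfied.
(b) receipts ≤ $200,000 — not met.
(c) Schedule C activity — satisfied.
So (1) is not satisfied (T AND F AND T).
(a) ≤ 7 employees — satisfied.
(b) not (nonprofit) — met.
(i) in enterprise zone — not met.
(ii) >70% out-of-jur. sales — not met.
(iii) veteran — not satisfied.
(c): F OR F OR F → false.
(2) = T AND T AND F = false.
(a) not (has storefront) — fails.
(i) returns current — not met.
(ii) no delinquency — satisfied.
(b): F OR T → true.
(3) = F AND T = false.
Overall: F OR F OR F → false.
Exception (state-registered) — not satisfied.
Result: main false OR exception false → false.

No — not exempt.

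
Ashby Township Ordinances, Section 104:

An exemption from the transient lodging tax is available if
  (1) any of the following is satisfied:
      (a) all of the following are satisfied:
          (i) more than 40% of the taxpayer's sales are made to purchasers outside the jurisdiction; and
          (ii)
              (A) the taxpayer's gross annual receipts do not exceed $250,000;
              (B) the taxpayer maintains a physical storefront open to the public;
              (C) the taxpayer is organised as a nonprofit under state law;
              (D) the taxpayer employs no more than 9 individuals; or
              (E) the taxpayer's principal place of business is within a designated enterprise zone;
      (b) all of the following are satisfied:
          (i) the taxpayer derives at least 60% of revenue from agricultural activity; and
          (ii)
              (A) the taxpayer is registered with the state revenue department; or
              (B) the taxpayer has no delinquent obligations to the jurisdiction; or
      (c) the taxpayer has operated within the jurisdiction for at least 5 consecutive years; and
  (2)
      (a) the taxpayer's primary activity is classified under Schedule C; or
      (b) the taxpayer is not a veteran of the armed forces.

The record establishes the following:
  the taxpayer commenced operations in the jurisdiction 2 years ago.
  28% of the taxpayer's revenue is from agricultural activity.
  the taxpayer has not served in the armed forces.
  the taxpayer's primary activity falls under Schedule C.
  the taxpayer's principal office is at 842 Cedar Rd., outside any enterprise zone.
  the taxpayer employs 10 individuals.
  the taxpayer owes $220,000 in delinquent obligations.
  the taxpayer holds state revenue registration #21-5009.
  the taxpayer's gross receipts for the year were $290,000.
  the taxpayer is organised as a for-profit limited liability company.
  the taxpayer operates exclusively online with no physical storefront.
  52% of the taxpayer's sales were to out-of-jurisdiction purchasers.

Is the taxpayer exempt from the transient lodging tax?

(i) >40% out-of-jur. sales — satisfied.
(A) receipts ≤ $250,000 — not satisfied.
(B) has storefront — not met.
(C) nonprofit — fails.
(D) ≤ 9 employees — not met.
(E) in enterprise zone — fails.
(ii): F OR F OR F OR F OR F → false.
(a): T AND F → false.
(i) ≥60% agricultural — fails.
(A) state-registered — met.
(B) no delinquency — fails.
(ii) = T OR F = true.
(b): F AND T → false.
(c) ≥ 5 yrs in jurisdiction — not satisfied.
(1): F OR F OR F → false.
(a) Schedule C activity — met.
(b) not (veteran) — met.
So (2) is satisfied (T OR T).
Overall: F AND T → false.

No — not exempt.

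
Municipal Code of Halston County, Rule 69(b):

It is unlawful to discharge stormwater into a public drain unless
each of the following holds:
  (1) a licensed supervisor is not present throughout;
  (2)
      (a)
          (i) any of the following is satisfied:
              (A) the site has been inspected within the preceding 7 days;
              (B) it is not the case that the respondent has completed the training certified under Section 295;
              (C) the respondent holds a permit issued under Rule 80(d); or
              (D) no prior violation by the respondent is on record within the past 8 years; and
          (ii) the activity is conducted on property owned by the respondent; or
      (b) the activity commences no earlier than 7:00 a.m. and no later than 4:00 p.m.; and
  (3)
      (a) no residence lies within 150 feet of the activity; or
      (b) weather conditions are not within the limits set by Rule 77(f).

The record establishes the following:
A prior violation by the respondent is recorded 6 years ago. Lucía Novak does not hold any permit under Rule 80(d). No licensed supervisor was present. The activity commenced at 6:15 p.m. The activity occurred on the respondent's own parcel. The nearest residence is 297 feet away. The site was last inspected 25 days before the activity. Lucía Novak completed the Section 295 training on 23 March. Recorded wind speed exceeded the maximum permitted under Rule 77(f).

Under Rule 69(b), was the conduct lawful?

No — unlawful.

(1) not (supervisor present) — holds.
(A) site inspected — not met.
(B) not (training certified) — not met.
(C) holds permit — not met.
(D) no prior violation — fails.
(i): F OR F OR F OR F → false.
(ii) own property — satisfied.
So (a) is not satisfied (F AND T).
(b) start within hours — not met.
(2): F OR F → false.
(a) no residence in 150 ft — met.
(b) not (weather ok) — holds.
(3) = T OR T = true.
So Overall is not satisfied (T AND F AND T).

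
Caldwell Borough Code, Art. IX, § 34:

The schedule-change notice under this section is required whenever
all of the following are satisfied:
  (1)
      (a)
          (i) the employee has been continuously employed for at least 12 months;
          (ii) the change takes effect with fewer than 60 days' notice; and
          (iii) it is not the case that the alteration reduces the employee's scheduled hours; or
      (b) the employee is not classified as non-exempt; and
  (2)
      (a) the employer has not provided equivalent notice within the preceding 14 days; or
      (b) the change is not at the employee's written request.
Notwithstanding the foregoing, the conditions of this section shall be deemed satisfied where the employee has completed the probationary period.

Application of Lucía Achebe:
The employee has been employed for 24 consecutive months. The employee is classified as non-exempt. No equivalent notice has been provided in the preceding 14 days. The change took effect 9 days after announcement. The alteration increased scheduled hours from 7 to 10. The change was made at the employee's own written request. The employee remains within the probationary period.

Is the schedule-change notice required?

(i) tenure ≥ 12 mo. — holds.
(ii) < 60 days' notice — holds.
(iii) not (hours reduced) — holds.
(a) = T AND T AND T = true.
(b) not (non-exempt) — fails.
(1) = T OR F = true.
(a) no recent notice — holds.
(b) not employee-requested — not satisfied.
So (2) is satisfied (T OR F).
Overall = T AND T = true.
Exception (past probation) — not satisfied.
Result: main true OR exception false → true.

Yes — required.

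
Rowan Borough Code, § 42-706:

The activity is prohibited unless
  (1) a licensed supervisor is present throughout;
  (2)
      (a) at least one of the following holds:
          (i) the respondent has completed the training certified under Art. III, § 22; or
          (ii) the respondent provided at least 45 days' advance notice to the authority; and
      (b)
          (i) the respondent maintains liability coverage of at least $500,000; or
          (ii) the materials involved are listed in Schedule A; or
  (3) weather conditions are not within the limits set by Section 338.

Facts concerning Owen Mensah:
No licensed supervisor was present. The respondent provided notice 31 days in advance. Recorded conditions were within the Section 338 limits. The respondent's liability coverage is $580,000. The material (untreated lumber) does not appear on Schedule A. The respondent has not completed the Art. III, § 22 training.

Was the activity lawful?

(1) supervisor present — not met.
(i) training certified — not met.
(ii) ≥45 days' notice — not met.
(a): F OR F → false.
(i) coverage ≥ $500,000 — met.
(ii) Schedule A material — not satisfied.
So (b) is satisfied (T OR F).
So (2) is not satisfied (F AND T).
(3) not (weather ok) — fails.
So Overall is not satisfied (F OR F OR F).

No — unlawful.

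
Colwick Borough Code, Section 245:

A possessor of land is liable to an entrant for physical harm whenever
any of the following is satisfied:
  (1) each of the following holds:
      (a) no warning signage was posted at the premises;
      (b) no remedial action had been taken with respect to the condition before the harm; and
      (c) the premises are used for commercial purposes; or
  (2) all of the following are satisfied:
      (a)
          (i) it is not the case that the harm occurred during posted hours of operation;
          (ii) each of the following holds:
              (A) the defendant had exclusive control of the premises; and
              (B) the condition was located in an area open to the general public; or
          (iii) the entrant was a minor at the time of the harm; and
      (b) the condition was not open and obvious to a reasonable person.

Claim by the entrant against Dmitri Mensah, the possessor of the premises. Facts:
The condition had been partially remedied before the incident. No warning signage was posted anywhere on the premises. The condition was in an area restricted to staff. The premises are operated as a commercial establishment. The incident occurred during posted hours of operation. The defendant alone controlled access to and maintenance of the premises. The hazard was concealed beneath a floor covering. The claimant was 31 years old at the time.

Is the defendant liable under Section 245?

(a) no signage posted — met.
(b) no remedial action — not satisfied.
(c) commercial use — holds.
(1) = T AND F AND T = false.
(i) not (during posted hours) — not satisfied.
(A) exclusive control — satisfied.
(B) public area — fails.
So (ii) is not satisfied (T AND F).
(iii) entrant a minor — not satisfied.
So (a) is not satisfied (F OR F OR F).
(b) not open/obvious — met.
(2) = F AND T = false.
Overall: F OR F → false.

No — not liable.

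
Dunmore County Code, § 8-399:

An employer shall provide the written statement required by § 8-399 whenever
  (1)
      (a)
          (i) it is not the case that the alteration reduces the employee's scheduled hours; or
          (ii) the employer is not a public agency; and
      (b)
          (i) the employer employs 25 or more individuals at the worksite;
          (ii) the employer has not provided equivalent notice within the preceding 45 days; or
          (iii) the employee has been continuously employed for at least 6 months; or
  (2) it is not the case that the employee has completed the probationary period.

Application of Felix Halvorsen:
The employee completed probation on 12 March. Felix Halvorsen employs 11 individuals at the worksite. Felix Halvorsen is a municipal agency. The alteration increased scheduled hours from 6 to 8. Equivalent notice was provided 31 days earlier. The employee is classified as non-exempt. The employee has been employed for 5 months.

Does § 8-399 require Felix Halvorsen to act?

(i) not (hours reduced) — met.
(ii) not (public agency) — fails.
So (a) is satisfied (T OR F).
(i) ≥ 25 at site — not met.
(ii) no recent notice — fails.
(iii) tenure ≥ 6 mo. — not satisfied.
So (b) is not satisfied (F OR F OR F).
(1) = T AND F = false.
(2) not (past probation) — fails.
Overall: F OR F → false.

No — not required.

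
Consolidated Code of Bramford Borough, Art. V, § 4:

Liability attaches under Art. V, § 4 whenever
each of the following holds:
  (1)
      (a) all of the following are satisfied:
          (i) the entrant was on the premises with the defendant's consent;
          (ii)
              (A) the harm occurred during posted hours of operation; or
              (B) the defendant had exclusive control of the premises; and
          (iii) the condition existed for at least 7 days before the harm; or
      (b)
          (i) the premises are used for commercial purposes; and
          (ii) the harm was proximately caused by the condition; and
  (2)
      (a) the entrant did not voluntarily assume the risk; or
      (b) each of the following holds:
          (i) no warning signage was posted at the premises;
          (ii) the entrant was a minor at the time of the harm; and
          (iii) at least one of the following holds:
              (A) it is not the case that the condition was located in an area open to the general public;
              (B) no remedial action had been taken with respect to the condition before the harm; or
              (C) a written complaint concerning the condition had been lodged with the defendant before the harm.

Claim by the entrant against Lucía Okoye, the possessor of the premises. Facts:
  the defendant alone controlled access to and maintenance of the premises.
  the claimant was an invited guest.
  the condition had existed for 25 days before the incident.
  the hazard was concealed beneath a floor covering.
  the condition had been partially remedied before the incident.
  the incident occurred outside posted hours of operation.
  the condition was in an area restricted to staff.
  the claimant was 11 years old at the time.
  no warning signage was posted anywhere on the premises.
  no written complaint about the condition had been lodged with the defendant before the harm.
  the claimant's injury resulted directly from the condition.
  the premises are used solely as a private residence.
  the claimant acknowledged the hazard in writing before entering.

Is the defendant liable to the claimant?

(i) consent to enter — holds.
(A) during posted hours — fails.
(B) exclusive control — satisfied.
(ii): F OR T → true.
(iii) condition ≥7 days old — met.
(a): T AND T AND T → true.
(i) commercial use — fails.
(ii) proximate cause — met.
(b) = F AND T = false.
(1) = T OR F = true.
(a) no assumed risk — not satisfied.
(i) no signage posted — satisfied.
(ii) entrant a minor — holds.
(A) not (public area) — holds.
(B) no remedial action — not met.
(C) complaint lodged — not satisfied.
So (iii) is satisfied (T OR F OR F).
So (b) is satisfied (T AND T AND T).
So (2) is satisfied (F OR T).
So Overall is satisfied (T AND T).

Yes — liable.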